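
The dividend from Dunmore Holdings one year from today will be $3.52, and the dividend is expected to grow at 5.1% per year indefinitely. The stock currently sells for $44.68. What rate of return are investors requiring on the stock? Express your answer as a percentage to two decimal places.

P = D₁/(r − g) ⇒ r = D₁/P + g = $3.5200/$44.68 + 0.051 = 0.078782 + 0.051 = 0.129782

12.98%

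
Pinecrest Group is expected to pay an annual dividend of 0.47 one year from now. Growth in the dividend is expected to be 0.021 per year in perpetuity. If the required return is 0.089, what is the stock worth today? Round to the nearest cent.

6.91

Growing perpetuity: P = D₁ / (r − g) = 0.4700 / (0.089 − 0.021) = 6.91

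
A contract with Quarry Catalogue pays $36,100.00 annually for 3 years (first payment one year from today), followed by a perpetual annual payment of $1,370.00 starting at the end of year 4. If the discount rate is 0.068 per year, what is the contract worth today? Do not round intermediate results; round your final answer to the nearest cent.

PV of 3-year annuity: $36,100.00 × [1 − (1+0.068)^−3] / 0.068 = 95085.05706
Perpetuity value at year 3: $1,370.00 / 0.068 = 20147.05882
PV of perpetuity: 20147.05882 / (1+0.068)^3 = 16538.56774
Total PV = 95085.05706 + 16538.56774 = 111623.62480

$111623.62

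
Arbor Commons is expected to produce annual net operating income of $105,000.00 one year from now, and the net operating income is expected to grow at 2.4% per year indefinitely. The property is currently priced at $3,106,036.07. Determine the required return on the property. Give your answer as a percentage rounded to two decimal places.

P = D₁/(r − g) ⇒ r = D₁/P + g = $105,000.0000/$3,106,036.07 + 0.024 = 0.033805 + 0.024 = 0.057805

5.78%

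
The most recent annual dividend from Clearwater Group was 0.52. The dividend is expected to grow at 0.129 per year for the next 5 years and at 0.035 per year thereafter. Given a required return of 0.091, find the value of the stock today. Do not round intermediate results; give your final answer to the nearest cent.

14.29

D_1 = 0.58708
D_2 = 0.66281
D_3 = 0.74832
D_4 = 0.84485
D_5 = 0.95383
Terminal value at year 5: TV = D_5×(1+g_2)/(r−g_2) = 0.98722/0.056 = 17.62891
P_0 = D_1/(1+r)^1 + D_2/(1+r)^2 + D_3/(1+r)^3 + D_4/(1+r)^4 + D_5/(1+r)^5 + TV/(1+r)^5
    = 0.53811 + 0.55685 + 0.57625 + 0.59632 + 0.61709 + 11.40517 = 14.28979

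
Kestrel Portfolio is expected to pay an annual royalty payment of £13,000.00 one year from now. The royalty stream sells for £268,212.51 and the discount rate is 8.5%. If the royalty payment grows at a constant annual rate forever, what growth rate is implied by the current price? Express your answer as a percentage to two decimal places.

3.65%

P = D₁/(r−g) ⇒ g = r − D₁/P = 0.085 − £13,000.00/£268,212.51 = 0.036531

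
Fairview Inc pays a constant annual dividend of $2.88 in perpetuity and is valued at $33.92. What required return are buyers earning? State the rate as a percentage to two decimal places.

P = C/r ⇒ r = C/P = $2.88/$33.92 = 0.084906

8.49%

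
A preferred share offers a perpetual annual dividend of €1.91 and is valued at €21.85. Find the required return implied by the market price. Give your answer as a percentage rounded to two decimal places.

P = C/r ⇒ r = C/P = €1.91/€21.85 = 0.087414

8.74%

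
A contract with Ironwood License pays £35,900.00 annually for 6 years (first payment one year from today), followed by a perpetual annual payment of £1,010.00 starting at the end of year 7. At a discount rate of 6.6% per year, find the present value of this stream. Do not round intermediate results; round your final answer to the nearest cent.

PV of 6-year annuity: £35,900.00 × [1 − (1+0.066)^−6] / 0.066 = 173252.45427
Perpetuity value at year 6: £1,010.00 / 0.066 = 15303.03030
PV of perpetuity: 15303.03030 / (1+0.066)^6 = 10428.79691
Total PV = 173252.45427 + 10428.79691 = 183681.25118

£183681.25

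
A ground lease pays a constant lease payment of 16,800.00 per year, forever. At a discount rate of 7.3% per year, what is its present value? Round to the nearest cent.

Level perpetuity: PV = C / r = 16,800.00 / 0.073 = 230,136.99

230136.99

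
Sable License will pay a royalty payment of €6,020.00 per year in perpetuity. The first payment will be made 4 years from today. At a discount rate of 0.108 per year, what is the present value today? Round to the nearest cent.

Value at end of year 3: C / r = €6,020.00 / 0.108 = €55,740.7407
Discount to today: PV = €55,740.7407 / (1 + 0.108)^3 = €55,740.7407 / 1.360252 = €40,978.25

€40978.25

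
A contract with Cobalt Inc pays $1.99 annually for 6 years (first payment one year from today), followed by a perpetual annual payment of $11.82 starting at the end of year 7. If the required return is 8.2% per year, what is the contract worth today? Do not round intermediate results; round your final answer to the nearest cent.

$98.98

PV of 6-year annuity: $1.99 × [1 − (1+0.082)^−6] / 0.082 = 9.14398
Perpetuity value at year 6: $11.82 / 0.082 = 144.14634
PV of perpetuity: 144.14634 / (1+0.082)^6 = 89.83386
Total PV = 9.14398 + 89.83386 = 98.97784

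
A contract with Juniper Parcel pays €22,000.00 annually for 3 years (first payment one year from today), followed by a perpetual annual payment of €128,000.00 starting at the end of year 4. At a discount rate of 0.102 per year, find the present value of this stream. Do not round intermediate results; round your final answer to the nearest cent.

€992221.05

PV of 3-year annuity: €22,000.00 × [1 − (1+0.102)^−3] / 0.102 = 54518.67942
Perpetuity value at year 3: €128,000.00 / 0.102 = 1254901.96078
PV of perpetuity: 1254901.96078 / (1+0.102)^3 = 937702.37145
Total PV = 54518.67942 + 937702.37145 = 992221.05086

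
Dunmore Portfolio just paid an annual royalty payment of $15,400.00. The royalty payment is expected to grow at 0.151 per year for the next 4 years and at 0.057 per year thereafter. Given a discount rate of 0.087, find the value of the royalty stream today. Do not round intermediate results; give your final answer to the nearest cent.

$753331.87

D_1 = 17725.40000
D_2 = 20401.93540
D_3 = 23482.62765
D_4 = 27028.50442
Terminal value at year 4: TV = D_4×(1+g_2)/(r−g_2) = 28569.12917/0.03 = 952304.30573
P_0 = D_1/(1+r)^1 + D_2/(1+r)^2 + D_3/(1+r)^3 + D_4/(1+r)^4 + TV/(1+r)^4
    = 16306.71573 + 17266.81675 + 18283.44625 + 19359.93251 + 682114.95546 = 753331.86670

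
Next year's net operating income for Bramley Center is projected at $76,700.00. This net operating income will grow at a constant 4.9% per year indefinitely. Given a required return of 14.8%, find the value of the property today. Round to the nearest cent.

Growing perpetuity: P = D₁ / (r − g) = $76,700.0000 / (0.148 − 0.049) = $774,747.47

$774747.47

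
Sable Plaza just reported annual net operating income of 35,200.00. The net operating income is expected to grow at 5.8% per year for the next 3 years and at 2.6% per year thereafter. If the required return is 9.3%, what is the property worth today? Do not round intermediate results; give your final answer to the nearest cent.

587870.84

D_1 = 37241.60000
D_2 = 39401.61280
D_3 = 41686.90634
Terminal value at year 3: TV = D_3×(1+g_2)/(r−g_2) = 42770.76591/0.067 = 638369.64041
P_0 = D_1/(1+r)^1 + D_2/(1+r)^2 + D_3/(1+r)^3 + TV/(1+r)^3
    = 34072.82708 + 32981.74845 + 31925.60829 + 488890.65823 = 587870.84204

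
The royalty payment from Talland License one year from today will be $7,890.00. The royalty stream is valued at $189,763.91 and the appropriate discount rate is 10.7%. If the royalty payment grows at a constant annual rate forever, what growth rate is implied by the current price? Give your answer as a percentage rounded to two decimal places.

6.54%

P = D₁/(r−g) ⇒ g = r − D₁/P = 0.107 − $7,890.00/$189,763.91 = 0.065422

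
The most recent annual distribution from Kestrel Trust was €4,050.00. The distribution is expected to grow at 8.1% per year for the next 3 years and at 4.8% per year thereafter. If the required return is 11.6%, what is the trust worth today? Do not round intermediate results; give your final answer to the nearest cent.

D_1 = 4378.05000
D_2 = 4732.67205
D_3 = 5116.01849
Terminal value at year 3: TV = D_3×(1+g_2)/(r−g_2) = 5361.58737/0.068 = 78846.87314
P_0 = D_1/(1+r)^1 + D_2/(1+r)^2 + D_3/(1+r)^3 + TV/(1+r)^3
    = 3922.98387 + 3799.95122 + 3680.77713 + 56727.27099 = 68130.98321

€68130.98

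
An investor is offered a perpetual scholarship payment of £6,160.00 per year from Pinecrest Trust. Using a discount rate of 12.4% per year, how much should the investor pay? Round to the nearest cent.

£49677.42

Level perpetuity: PV = C / r = £6,160.00 / 0.124 = £49,677.42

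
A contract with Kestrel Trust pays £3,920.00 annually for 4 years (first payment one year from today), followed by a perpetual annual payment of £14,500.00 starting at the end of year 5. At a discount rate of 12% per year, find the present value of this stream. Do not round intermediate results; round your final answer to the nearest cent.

£88698.18

PV of 4-year annuity: £3,920.00 × [1 − (1+0.12)^−4] / 0.12 = 11906.40944
Perpetuity value at year 4: £14,500.00 / 0.12 = 120833.33333
PV of perpetuity: 120833.33333 / (1+0.12)^4 = 76791.76781
Total PV = 11906.40944 + 76791.76781 = 88698.17725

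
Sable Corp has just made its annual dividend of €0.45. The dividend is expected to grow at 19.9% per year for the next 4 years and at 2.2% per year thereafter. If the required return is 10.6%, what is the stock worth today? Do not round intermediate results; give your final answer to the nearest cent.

€9.77

D_1 = 0.53955
D_2 = 0.64692
D_3 = 0.77566
D_4 = 0.93001
Terminal value at year 4: TV = D_4×(1+g_2)/(r−g_2) = 0.95047/0.084 = 11.31516
P_0 = D_1/(1+r)^1 + D_2/(1+r)^2 + D_3/(1+r)^3 + D_4/(1+r)^4 + TV/(1+r)^4
    = 0.48784 + 0.52886 + 0.57333 + 0.62154 + 7.56206 = 9.77363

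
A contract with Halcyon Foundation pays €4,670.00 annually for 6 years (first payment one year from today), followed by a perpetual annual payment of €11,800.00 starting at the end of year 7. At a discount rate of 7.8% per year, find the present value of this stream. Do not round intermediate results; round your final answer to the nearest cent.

PV of 6-year annuity: €4,670.00 × [1 − (1+0.078)^−6] / 0.078 = 21720.46222
Perpetuity value at year 6: €11,800.00 / 0.078 = 151282.05128
PV of perpetuity: 151282.05128 / (1+0.078)^6 = 96399.51291
Total PV = 21720.46222 + 96399.51291 = 118119.97513

€118119.98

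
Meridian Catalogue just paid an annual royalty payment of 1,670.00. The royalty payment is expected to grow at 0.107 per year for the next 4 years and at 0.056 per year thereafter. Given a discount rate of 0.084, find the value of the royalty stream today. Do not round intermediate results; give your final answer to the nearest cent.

75542.74

D_1 = 1848.69000
D_2 = 2046.49983
D_3 = 2265.47531
D_4 = 2507.88117
Terminal value at year 4: TV = D_4×(1+g_2)/(r−g_2) = 2648.32252/0.028 = 94582.94699
P_0 = D_1/(1+r)^1 + D_2/(1+r)^2 + D_3/(1+r)^3 + D_4/(1+r)^4 + TV/(1+r)^4
    = 1705.43358 + 1741.61898 + 1778.57215 + 1816.30938 + 68500.81091 = 75542.74500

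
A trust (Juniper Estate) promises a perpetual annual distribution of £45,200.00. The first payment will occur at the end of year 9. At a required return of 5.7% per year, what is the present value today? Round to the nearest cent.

£508936.60

Value at end of year 8: C / r = £45,200.00 / 0.057 = £792,982.4561
Discount to today: PV = £792,982.4561 / (1 + 0.057)^8 = £792,982.4561 / 1.558116 = £508,936.60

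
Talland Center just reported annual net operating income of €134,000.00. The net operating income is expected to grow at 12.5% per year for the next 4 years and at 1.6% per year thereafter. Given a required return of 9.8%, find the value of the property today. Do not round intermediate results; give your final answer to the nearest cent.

D_1 = 150750.00000
D_2 = 169593.75000
D_3 = 190792.96875
D_4 = 214642.08984
Terminal value at year 4: TV = D_4×(1+g_2)/(r−g_2) = 218076.36328/0.082 = 2659467.84489
P_0 = D_1/(1+r)^1 + D_2/(1+r)^2 + D_3/(1+r)^3 + D_4/(1+r)^4 + TV/(1+r)^4
    = 137295.08197 + 140671.19054 + 144130.31818 + 147674.50633 + 1829723.15158 = 2399494.24859

€2399494.25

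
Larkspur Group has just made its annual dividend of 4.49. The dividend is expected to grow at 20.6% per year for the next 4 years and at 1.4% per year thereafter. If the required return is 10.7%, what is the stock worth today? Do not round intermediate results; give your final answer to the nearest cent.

D_1 = 5.41494
D_2 = 6.53042
D_3 = 7.87568
D_4 = 9.49807
Terminal value at year 4: TV = D_4×(1+g_2)/(r−g_2) = 9.63105/0.093 = 103.55965
P_0 = D_1/(1+r)^1 + D_2/(1+r)^2 + D_3/(1+r)^3 + D_4/(1+r)^4 + TV/(1+r)^4
    = 4.89154 + 5.32900 + 5.80558 + 6.32478 + 68.96045 = 91.31135

91.31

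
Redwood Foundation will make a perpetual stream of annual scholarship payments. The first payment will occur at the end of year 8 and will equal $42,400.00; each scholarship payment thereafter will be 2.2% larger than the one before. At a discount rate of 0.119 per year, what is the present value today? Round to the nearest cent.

Value at end of year 7: C₁ / (r − g) = $42,400.00 / (0.119 − 0.022) = $437,113.4021
Discount to today: PV = $437,113.4021 / (1 + 0.119)^7 = $437,113.4021 / 2.196902 = $198,968.13

$198968.13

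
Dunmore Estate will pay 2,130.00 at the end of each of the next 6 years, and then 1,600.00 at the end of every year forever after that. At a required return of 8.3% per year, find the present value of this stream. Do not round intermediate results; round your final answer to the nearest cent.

PV of 6-year annuity: 2,130.00 × [1 − (1+0.083)^−6] / 0.083 = 9757.75689
Perpetuity value at year 6: 1,600.00 / 0.083 = 19277.10843
PV of perpetuity: 19277.10843 / (1+0.083)^6 = 11947.33800
Total PV = 9757.75689 + 11947.33800 = 21705.09489

21705.09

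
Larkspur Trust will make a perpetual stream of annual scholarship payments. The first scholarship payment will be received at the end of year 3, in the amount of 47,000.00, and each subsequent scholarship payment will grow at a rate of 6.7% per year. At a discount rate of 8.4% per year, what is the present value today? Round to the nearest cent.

Value at end of year 2: C₁ / (r − g) = 47,000.00 / (0.084 − 0.067) = 2,764,705.8824
Discount to today: PV = 2,764,705.8824 / (1 + 0.084)^2 = 2,764,705.8824 / 1.175056 = 2,352,829.04

2352829.04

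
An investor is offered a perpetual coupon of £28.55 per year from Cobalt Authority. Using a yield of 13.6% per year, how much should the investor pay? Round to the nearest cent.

Level perpetuity: PV = C / r = £28.55 / 0.136 = £209.93

£209.93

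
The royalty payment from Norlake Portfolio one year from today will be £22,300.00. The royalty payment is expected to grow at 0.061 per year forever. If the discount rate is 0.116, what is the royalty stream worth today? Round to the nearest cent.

£405454.55

Growing perpetuity: P = D₁ / (r − g) = £22,300.0000 / (0.116 − 0.061) = £405,454.55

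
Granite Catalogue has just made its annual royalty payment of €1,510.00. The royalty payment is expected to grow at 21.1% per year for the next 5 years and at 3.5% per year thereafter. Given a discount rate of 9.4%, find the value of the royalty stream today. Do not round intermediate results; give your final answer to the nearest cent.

D_1 = 1828.61000
D_2 = 2214.44671
D_3 = 2681.69497
D_4 = 3247.53260
D_5 = 3932.76198
Terminal value at year 5: TV = D_5×(1+g_2)/(r−g_2) = 4070.40865/0.059 = 68989.97716
P_0 = D_1/(1+r)^1 + D_2/(1+r)^2 + D_3/(1+r)^3 + D_4/(1+r)^4 + D_5/(1+r)^5 + TV/(1+r)^5
    = 1671.48995 + 1850.25075 + 2048.12949 + 2267.17076 + 2509.63783 + 44025.00269 = 54371.68147

€54371.68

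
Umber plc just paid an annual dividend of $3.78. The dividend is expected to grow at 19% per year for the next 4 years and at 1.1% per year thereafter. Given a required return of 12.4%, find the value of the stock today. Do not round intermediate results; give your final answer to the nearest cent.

$59.96

D_1 = 4.49820
D_2 = 5.35286
D_3 = 6.36990
D_4 = 7.58018
Terminal value at year 4: TV = D_4×(1+g_2)/(r−g_2) = 7.66356/0.113 = 67.81915
P_0 = D_1/(1+r)^1 + D_2/(1+r)^2 + D_3/(1+r)^3 + D_4/(1+r)^4 + TV/(1+r)^4
    = 4.00196 + 4.23695 + 4.48574 + 4.74913 + 42.49004 = 59.96381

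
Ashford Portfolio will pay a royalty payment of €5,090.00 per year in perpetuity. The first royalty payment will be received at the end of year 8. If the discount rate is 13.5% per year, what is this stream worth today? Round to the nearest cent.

€15538.64

Value at end of year 7: C / r = €5,090.00 / 0.135 = €37,703.7037
Discount to today: PV = €37,703.7037 / (1 + 0.135)^7 = €37,703.7037 / 2.426448 = €15,538.64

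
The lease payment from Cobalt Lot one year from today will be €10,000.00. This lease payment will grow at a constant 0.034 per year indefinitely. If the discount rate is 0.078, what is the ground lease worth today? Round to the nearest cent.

Growing perpetuity: P = D₁ / (r − g) = €10,000.0000 / (0.078 − 0.034) = €227,272.73

€227272.73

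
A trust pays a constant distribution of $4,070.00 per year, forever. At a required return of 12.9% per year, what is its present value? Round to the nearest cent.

Level perpetuity: PV = C / r = $4,070.00 / 0.129 = $31,550.39

$31550.39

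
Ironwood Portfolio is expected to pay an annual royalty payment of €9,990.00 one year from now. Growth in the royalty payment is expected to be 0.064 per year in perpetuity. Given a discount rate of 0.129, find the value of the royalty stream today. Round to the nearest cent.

€153692.31

Growing perpetuity: P = D₁ / (r − g) = €9,990.0000 / (0.129 − 0.064) = €153,692.31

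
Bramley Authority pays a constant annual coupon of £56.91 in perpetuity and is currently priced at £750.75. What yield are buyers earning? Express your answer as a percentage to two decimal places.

P = C/r ⇒ r = C/P = £56.91/£750.75 = 0.075804

7.58%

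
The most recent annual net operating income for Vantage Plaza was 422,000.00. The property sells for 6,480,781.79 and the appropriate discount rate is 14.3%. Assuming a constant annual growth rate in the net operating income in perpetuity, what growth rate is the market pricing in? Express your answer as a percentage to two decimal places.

7.31%

P = D₀(1+g)/(r−g) ⇒ P(r−g) = D₀(1+g) ⇒ g(P+D₀) = P·r − D₀
g = (P·r − D₀)/(P + D₀) = (6,480,781.79×0.143 − 422,000.00) / (6,480,781.79 + 422,000.00) = 0.073123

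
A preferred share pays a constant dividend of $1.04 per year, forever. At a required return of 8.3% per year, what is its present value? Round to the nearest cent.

$12.53

Level perpetuity: PV = C / r = $1.04 / 0.083 = $12.53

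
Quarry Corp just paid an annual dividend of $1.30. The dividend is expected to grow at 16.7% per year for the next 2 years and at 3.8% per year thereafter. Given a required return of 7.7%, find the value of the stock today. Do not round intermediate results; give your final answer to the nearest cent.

D_1 = 1.51710
D_2 = 1.77046
Terminal value at year 2: TV = D_2×(1+g_2)/(r−g_2) = 1.83773/0.039 = 47.12136
P_0 = D_1/(1+r)^1 + D_2/(1+r)^2 + TV/(1+r)^2
    = 1.40864 + 1.52635 + 40.62435 = 43.55933

$43.56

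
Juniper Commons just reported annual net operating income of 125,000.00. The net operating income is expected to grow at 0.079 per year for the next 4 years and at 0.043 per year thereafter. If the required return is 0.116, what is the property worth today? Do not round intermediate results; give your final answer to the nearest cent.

2020540.55

D_1 = 134875.00000
D_2 = 145530.12500
D_3 = 157027.00488
D_4 = 169432.13826
Terminal value at year 4: TV = D_4×(1+g_2)/(r−g_2) = 176717.72021/0.073 = 2420790.68774
P_0 = D_1/(1+r)^1 + D_2/(1+r)^2 + D_3/(1+r)^3 + D_4/(1+r)^4 + TV/(1+r)^4
    = 120855.73477 + 116848.86901 + 112974.84737 + 109229.26551 + 1560631.83460 = 2020540.55125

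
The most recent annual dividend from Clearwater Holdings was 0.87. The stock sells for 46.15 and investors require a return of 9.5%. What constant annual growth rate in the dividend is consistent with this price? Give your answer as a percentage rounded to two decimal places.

P = D₀(1+g)/(r−g) ⇒ P(r−g) = D₀(1+g) ⇒ g(P+D₀) = P·r − D₀
g = (P·r − D₀)/(P + D₀) = (46.15×0.095 − 0.87) / (46.15 + 0.87) = 0.074739

7.47%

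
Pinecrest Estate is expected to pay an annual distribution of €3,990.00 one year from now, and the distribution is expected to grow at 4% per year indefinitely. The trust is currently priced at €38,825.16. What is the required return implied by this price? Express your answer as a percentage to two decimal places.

P = D₁/(r − g) ⇒ r = D₁/P + g = €3,990.0000/€38,825.16 + 0.04 = 0.102768 + 0.04 = 0.142768

14.28%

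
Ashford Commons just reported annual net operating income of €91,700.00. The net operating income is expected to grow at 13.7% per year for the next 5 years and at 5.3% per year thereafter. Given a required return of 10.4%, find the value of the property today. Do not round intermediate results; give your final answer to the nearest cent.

€2695027.96

D_1 = 104262.90000
D_2 = 118546.91730
D_3 = 134787.84497
D_4 = 153253.77973
D_5 = 174249.54755
Terminal value at year 5: TV = D_5×(1+g_2)/(r−g_2) = 183484.77357/0.051 = 3597740.65832
P_0 = D_1/(1+r)^1 + D_2/(1+r)^2 + D_3/(1+r)^3 + D_4/(1+r)^4 + D_5/(1+r)^5 + TV/(1+r)^5
    = 94441.03261 + 97263.99826 + 100171.34603 + 103165.59822 + 106249.35252 + 2193736.63138 = 2695027.95902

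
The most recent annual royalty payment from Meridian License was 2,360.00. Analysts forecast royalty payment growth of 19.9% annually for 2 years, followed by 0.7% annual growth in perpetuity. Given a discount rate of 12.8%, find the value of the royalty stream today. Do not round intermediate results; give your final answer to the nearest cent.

27365.96

D_1 = 2829.64000
D_2 = 3392.73836
Terminal value at year 2: TV = D_2×(1+g_2)/(r−g_2) = 3416.48753/0.121 = 28235.43412
P_0 = D_1/(1+r)^1 + D_2/(1+r)^2 + TV/(1+r)^2
    = 2508.54610 + 2666.44217 + 22190.96917 = 27365.95745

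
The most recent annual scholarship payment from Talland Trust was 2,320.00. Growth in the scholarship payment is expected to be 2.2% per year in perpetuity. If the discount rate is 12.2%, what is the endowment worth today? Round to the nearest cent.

D₁ = D₀ × (1 + g) = 2,320.00 × 1.022 = 2,371.0400
Growing perpetuity: P = D₁ / (r − g) = 2,371.0400 / (0.122 − 0.022) = 23,710.40

23710.40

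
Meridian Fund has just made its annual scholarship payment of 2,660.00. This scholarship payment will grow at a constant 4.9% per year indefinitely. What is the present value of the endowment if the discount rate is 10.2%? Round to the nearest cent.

D₁ = D₀ × (1 + g) = 2,660.00 × 1.049 = 2,790.3400
Growing perpetuity: P = D₁ / (r − g) = 2,790.3400 / (0.102 − 0.049) = 52,647.92

52647.92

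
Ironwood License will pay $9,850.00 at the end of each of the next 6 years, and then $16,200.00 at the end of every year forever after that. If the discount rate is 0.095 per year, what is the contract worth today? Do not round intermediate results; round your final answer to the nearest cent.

PV of 6-year annuity: $9,850.00 × [1 − (1+0.095)^−6] / 0.095 = 43535.27995
Perpetuity value at year 6: $16,200.00 / 0.095 = 170526.31579
PV of perpetuity: 170526.31579 / (1+0.095)^6 = 98925.14470
Total PV = 43535.27995 + 98925.14470 = 142460.42465

$142460.42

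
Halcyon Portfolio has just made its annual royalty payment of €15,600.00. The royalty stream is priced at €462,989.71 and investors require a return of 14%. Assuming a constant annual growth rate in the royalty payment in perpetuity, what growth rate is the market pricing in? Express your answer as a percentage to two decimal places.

P = D₀(1+g)/(r−g) ⇒ P(r−g) = D₀(1+g) ⇒ g(P+D₀) = P·r − D₀
g = (P·r − D₀)/(P + D₀) = (€462,989.71×0.14 − €15,600.00) / (€462,989.71 + €15,600.00) = 0.102841

10.28%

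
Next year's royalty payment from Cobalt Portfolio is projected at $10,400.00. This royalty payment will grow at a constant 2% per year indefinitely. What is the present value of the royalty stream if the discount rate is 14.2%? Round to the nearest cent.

$85245.90

Growing perpetuity: P = D₁ / (r − g) = $10,400.0000 / (0.142 − 0.02) = $85,245.90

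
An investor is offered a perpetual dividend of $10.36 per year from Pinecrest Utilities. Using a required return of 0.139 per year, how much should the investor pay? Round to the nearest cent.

Level perpetuity: PV = C / r = $10.36 / 0.139 = $74.53

$74.53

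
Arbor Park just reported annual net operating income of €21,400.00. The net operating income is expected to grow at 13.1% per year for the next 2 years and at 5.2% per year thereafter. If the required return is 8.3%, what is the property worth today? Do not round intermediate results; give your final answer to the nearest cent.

€837707.41

D_1 = 24203.40000
D_2 = 27374.04540
Terminal value at year 2: TV = D_2×(1+g_2)/(r−g_2) = 28797.49576/0.031 = 928951.47615
P_0 = D_1/(1+r)^1 + D_2/(1+r)^2 + TV/(1+r)^2
    = 22348.47645 + 23338.99065 + 792019.94064 = 837707.40774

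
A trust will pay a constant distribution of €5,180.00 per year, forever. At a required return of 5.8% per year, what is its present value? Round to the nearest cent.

Level perpetuity: PV = C / r = €5,180.00 / 0.058 = €89,310.34

€89310.34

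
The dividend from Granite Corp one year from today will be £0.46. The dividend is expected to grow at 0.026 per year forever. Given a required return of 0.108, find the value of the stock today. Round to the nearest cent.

Growing perpetuity: P = D₁ / (r − g) = £0.4600 / (0.108 − 0.026) = £5.61

£5.61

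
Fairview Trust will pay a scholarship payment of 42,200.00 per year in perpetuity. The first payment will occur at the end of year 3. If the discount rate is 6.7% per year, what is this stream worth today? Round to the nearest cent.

553233.93

Value at end of year 2: C / r = 42,200.00 / 0.067 = 629,850.7463
Discount to today: PV = 629,850.7463 / (1 + 0.067)^2 = 629,850.7463 / 1.138489 = 553,233.93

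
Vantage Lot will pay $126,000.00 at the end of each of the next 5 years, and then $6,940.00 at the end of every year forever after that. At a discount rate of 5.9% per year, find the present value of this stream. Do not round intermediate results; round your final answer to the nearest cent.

$620518.45

PV of 5-year annuity: $126,000.00 × [1 − (1+0.059)^−5] / 0.059 = 532204.83641
Perpetuity value at year 5: $6,940.00 / 0.059 = 117627.11864
PV of perpetuity: 117627.11864 / (1+0.059)^5 = 88313.61416
Total PV = 532204.83641 + 88313.61416 = 620518.45057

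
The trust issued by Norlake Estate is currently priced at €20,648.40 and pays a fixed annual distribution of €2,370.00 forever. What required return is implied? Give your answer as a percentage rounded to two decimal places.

P = C/r ⇒ r = C/P = €2,370.00/€20,648.40 = 0.114779

11.48%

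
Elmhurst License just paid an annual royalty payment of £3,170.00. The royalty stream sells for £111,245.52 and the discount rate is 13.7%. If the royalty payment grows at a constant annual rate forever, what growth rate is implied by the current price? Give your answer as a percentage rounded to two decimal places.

10.55%

P = D₀(1+g)/(r−g) ⇒ P(r−g) = D₀(1+g) ⇒ g(P+D₀) = P·r − D₀
g = (P·r − D₀)/(P + D₀) = (£111,245.52×0.137 − £3,170.00) / (£111,245.52 + £3,170.00) = 0.105498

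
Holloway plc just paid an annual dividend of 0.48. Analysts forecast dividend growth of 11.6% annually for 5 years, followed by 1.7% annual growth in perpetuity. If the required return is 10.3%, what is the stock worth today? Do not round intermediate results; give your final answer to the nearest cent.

8.50

D_1 = 0.53568
D_2 = 0.59782
D_3 = 0.66717
D_4 = 0.74456
D_5 = 0.83093
Terminal value at year 5: TV = D_5×(1+g_2)/(r−g_2) = 0.84505/0.086 = 9.82618
P_0 = D_1/(1+r)^1 + D_2/(1+r)^2 + D_3/(1+r)^3 + D_4/(1+r)^4 + D_5/(1+r)^5 + TV/(1+r)^5
    = 0.48566 + 0.49138 + 0.49717 + 0.50303 + 0.50896 + 6.01876 = 8.50497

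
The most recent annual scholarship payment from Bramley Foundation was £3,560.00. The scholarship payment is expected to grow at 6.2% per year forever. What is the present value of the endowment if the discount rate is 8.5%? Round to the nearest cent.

£164379.13

D₁ = D₀ × (1 + g) = £3,560.00 × 1.062 = £3,780.7200
Growing perpetuity: P = D₁ / (r − g) = £3,780.7200 / (0.085 − 0.062) = £164,379.13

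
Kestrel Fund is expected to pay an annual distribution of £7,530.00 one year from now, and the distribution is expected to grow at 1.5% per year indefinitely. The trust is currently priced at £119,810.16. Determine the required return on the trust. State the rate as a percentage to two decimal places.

7.78%

P = D₁/(r − g) ⇒ r = D₁/P + g = £7,530.0000/£119,810.16 + 0.015 = 0.062849 + 0.015 = 0.077849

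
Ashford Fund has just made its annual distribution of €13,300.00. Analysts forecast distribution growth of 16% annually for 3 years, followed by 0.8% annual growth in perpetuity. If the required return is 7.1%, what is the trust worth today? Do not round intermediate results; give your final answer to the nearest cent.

€317288.01

D_1 = 15428.00000
D_2 = 17896.48000
D_3 = 20759.91680
Terminal value at year 3: TV = D_3×(1+g_2)/(r−g_2) = 20925.99613/0.063 = 332158.66880
P_0 = D_1/(1+r)^1 + D_2/(1+r)^2 + D_3/(1+r)^3 + TV/(1+r)^3
    = 14405.22876 + 15602.30192 + 16898.85176 + 270381.62810 = 317288.01053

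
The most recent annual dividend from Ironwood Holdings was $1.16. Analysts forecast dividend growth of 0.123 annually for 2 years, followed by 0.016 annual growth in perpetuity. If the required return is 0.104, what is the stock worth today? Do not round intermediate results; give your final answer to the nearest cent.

$16.24

D_1 = 1.30268
D_2 = 1.46291
Terminal value at year 2: TV = D_2×(1+g_2)/(r−g_2) = 1.48632/0.088 = 16.88996
P_0 = D_1/(1+r)^1 + D_2/(1+r)^2 + TV/(1+r)^2
    = 1.17996 + 1.20027 + 13.85768 = 16.23791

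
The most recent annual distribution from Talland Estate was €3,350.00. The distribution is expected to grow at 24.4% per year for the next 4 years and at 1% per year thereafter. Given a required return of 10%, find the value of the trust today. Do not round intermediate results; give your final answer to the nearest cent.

€79892.35

D_1 = 4167.40000
D_2 = 5184.24560
D_3 = 6449.20153
D_4 = 8022.80670
Terminal value at year 4: TV = D_4×(1+g_2)/(r−g_2) = 8103.03477/0.09 = 90033.71962
P_0 = D_1/(1+r)^1 + D_2/(1+r)^2 + D_3/(1+r)^3 + D_4/(1+r)^4 + TV/(1+r)^4
    = 3788.54545 + 4284.50050 + 4845.38056 + 5479.68493 + 61494.24194 = 79892.35337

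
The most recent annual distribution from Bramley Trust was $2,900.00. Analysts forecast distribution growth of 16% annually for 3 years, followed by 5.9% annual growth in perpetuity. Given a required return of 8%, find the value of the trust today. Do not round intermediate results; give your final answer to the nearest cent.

D_1 = 3364.00000
D_2 = 3902.24000
D_3 = 4526.59840
Terminal value at year 3: TV = D_3×(1+g_2)/(r−g_2) = 4793.66771/0.021 = 228269.89074
P_0 = D_1/(1+r)^1 + D_2/(1+r)^2 + D_3/(1+r)^3 + TV/(1+r)^3
    = 3114.81481 + 3345.54184 + 3593.35975 + 181207.99893 = 191261.71533

$191261.72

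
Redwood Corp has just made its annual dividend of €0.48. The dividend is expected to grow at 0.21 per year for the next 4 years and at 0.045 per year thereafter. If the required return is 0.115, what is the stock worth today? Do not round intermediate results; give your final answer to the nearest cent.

€12.30

D_1 = 0.58080
D_2 = 0.70277
D_3 = 0.85035
D_4 = 1.02892
Terminal value at year 4: TV = D_4×(1+g_2)/(r−g_2) = 1.07522/0.07 = 15.36034
P_0 = D_1/(1+r)^1 + D_2/(1+r)^2 + D_3/(1+r)^3 + D_4/(1+r)^4 + TV/(1+r)^4
    = 0.52090 + 0.56528 + 0.61344 + 0.66571 + 9.93806 = 12.30338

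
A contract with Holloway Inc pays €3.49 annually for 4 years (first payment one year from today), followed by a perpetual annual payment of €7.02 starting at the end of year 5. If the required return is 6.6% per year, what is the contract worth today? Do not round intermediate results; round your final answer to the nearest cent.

€94.30

PV of 4-year annuity: €3.49 × [1 − (1+0.066)^−4] / 0.066 = 11.92890
Perpetuity value at year 4: €7.02 / 0.066 = 106.36364
PV of perpetuity: 106.36364 / (1+0.066)^4 = 82.36911
Total PV = 11.92890 + 82.36911 = 94.29801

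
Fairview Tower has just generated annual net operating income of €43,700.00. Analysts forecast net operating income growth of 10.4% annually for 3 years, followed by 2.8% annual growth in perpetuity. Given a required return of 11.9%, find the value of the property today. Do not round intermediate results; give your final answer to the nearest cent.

€601694.91

D_1 = 48244.80000
D_2 = 53262.25920
D_3 = 58801.53416
Terminal value at year 3: TV = D_3×(1+g_2)/(r−g_2) = 60447.97711/0.091 = 664263.48476
P_0 = D_1/(1+r)^1 + D_2/(1+r)^2 + D_3/(1+r)^3 + TV/(1+r)^3
    = 43114.20912 + 42536.27066 + 41966.07936 + 474078.34705 = 601694.90618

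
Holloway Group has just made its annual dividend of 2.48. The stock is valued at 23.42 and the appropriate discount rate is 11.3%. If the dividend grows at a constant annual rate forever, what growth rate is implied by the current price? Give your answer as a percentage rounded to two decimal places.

P = D₀(1+g)/(r−g) ⇒ P(r−g) = D₀(1+g) ⇒ g(P+D₀) = P·r − D₀
g = (P·r − D₀)/(P + D₀) = (23.42×0.113 − 2.48) / (23.42 + 2.48) = 0.006427

0.64%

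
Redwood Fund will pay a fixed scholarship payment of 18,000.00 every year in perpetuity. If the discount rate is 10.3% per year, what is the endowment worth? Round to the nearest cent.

174757.28

Level perpetuity: PV = C / r = 18,000.00 / 0.103 = 174,757.28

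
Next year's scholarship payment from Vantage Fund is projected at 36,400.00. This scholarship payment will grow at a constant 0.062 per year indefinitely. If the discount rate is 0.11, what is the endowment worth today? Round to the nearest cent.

758333.33

Growing perpetuity: P = D₁ / (r − g) = 36,400.0000 / (0.11 − 0.062) = 758,333.33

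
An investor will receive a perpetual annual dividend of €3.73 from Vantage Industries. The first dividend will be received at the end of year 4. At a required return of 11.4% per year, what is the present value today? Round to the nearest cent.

Value at end of year 3: C / r = €3.73 / 0.114 = €32.7193
Discount to today: PV = €32.7193 / (1 + 0.114)^3 = €32.7193 / 1.382470 = €23.67

€23.67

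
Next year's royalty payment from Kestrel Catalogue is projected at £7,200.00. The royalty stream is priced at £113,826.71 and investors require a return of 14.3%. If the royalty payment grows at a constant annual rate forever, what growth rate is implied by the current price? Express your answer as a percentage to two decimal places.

P = D₁/(r−g) ⇒ g = r − D₁/P = 0.143 − £7,200.00/£113,826.71 = 0.079746

7.97%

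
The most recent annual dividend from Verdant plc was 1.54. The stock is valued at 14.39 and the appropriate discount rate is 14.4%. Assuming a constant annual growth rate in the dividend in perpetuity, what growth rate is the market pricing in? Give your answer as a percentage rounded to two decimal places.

3.34%

P = D₀(1+g)/(r−g) ⇒ P(r−g) = D₀(1+g) ⇒ g(P+D₀) = P·r − D₀
g = (P·r − D₀)/(P + D₀) = (14.39×0.144 − 1.54) / (14.39 + 1.54) = 0.033406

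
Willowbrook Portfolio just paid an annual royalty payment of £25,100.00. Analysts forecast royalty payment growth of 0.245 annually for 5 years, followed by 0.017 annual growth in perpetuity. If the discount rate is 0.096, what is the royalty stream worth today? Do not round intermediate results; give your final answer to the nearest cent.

£798130.74

D_1 = 31249.50000
D_2 = 38905.62750
D_3 = 48437.50624
D_4 = 60304.69527
D_5 = 75079.34561
Terminal value at year 5: TV = D_5×(1+g_2)/(r−g_2) = 76355.69448/0.079 = 966527.77824
P_0 = D_1/(1+r)^1 + D_2/(1+r)^2 + D_3/(1+r)^3 + D_4/(1+r)^4 + D_5/(1+r)^5 + TV/(1+r)^5
    = 28512.31752 + 32388.53587 + 36791.72186 + 41793.51616 + 47475.29892 + 611169.35448 = 798130.74480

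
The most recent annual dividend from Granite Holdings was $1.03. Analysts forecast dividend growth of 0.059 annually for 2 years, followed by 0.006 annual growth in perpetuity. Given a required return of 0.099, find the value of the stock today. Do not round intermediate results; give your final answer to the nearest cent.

D_1 = 1.09077
D_2 = 1.15513
Terminal value at year 2: TV = D_2×(1+g_2)/(r−g_2) = 1.16206/0.093 = 12.49523
P_0 = D_1/(1+r)^1 + D_2/(1+r)^2 + TV/(1+r)^2
    = 0.99251 + 0.95639 + 10.34544 = 12.29433

$12.29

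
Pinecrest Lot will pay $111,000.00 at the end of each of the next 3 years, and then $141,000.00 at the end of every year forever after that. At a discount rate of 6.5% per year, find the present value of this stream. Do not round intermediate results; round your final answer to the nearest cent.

PV of 3-year annuity: $111,000.00 × [1 − (1+0.065)^−3] / 0.065 = 293980.78169
Perpetuity value at year 3: $141,000.00 / 0.065 = 2169230.76923
PV of perpetuity: 2169230.76923 / (1+0.065)^3 = 1795795.72222
Total PV = 293980.78169 + 1795795.72222 = 2089776.50391

$2089776.50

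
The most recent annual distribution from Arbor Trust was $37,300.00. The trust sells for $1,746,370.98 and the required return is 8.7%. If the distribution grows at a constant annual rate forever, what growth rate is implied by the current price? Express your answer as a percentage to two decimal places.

P = D₀(1+g)/(r−g) ⇒ P(r−g) = D₀(1+g) ⇒ g(P+D₀) = P·r − D₀
g = (P·r − D₀)/(P + D₀) = ($1,746,370.98×0.087 − $37,300.00) / ($1,746,370.98 + $37,300.00) = 0.064269

6.43%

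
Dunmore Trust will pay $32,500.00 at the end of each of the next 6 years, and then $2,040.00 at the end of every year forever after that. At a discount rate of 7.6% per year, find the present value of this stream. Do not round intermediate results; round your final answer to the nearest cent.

$169380.18

PV of 6-year annuity: $32,500.00 × [1 − (1+0.076)^−6] / 0.076 = 152084.29110
Perpetuity value at year 6: $2,040.00 / 0.076 = 26842.10526
PV of perpetuity: 26842.10526 / (1+0.076)^6 = 17295.89130
Total PV = 152084.29110 + 17295.89130 = 169380.18240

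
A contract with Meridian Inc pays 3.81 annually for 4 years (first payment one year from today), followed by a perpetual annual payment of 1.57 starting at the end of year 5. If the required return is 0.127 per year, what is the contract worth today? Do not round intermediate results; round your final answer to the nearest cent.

19.07

PV of 4-year annuity: 3.81 × [1 − (1+0.127)^−4] / 0.127 = 11.40374
Perpetuity value at year 4: 1.57 / 0.127 = 12.36220
PV of perpetuity: 12.36220 / (1+0.127)^4 = 7.66303
Total PV = 11.40374 + 7.66303 = 19.06677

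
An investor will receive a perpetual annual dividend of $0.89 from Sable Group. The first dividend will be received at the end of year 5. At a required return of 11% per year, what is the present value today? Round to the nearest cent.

$5.33

Value at end of year 4: C / r = $0.89 / 0.11 = $8.0909
Discount to today: PV = $8.0909 / (1 + 0.11)^4 = $8.0909 / 1.518070 = $5.33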